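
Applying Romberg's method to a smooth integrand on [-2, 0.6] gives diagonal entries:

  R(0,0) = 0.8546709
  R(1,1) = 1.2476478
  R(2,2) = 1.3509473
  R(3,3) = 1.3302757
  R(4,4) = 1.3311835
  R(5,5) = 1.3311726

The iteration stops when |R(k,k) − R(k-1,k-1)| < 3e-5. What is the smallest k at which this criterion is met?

k = 5

|R(1,1) − R(0,0)| = 0.3929769 ≥ 3e-5
|R(2,2) − R(1,1)| = 0.1032995 ≥ 3e-5
|R(3,3) − R(2,2)| = 0.0206716 ≥ 3e-5
|R(4,4) − R(3,3)| = 0.0009078 ≥ 3e-5
|R(5,5) − R(4,4)| = 0.0000109 < 3e-5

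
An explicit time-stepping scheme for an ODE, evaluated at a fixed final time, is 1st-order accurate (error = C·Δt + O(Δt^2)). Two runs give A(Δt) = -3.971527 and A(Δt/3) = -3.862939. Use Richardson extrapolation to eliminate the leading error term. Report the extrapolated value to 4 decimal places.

-3.8086

The leading error scales as Δt; refining by a factor of 3 reduces it by 3^1 = 3.
Extrapolated value = (3·A(Δt/3) − A(Δt)) / (3 − 1)
= (3·(-3.862939) − (-3.971527)) / 2
= -7.617290 / 2 = -3.808645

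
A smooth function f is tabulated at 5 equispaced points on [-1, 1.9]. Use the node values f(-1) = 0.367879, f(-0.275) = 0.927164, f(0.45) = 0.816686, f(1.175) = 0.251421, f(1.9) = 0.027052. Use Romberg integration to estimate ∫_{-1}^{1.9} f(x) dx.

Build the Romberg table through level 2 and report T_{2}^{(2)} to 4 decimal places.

1.6201

T_{0}^{(0)} (trapezoid, 1 panel, h=2.9000): 0.572650
T_{1}^{(0)} (trapezoid, 2 panels, h=1.4500): 1.470520
T_{2}^{(0)} (trapezoid, 4 panels, h=0.7250): 1.589734
T_{1}^{(1)} = 1.470520 + (1.470520 − 0.572650)/3 = 1.769810
T_{2}^{(1)} = 1.589734 + (1.589734 − 1.470520)/3 = 1.629472
T_{2}^{(2)} = 1.629472 + (1.629472 − 1.769810)/15 = 1.620116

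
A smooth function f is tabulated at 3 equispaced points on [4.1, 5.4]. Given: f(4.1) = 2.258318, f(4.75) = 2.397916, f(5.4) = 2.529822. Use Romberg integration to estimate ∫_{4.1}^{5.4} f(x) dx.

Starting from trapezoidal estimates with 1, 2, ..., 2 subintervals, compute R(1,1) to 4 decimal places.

3.1156

R(0,0) (trapezoid, 1 panel, h=1.3000): 3.112291
R(1,0) (trapezoid, 2 panels, h=0.6500): 3.114791
R(1,1) = 3.114791 + (3.114791 − 3.112291)/3 = 3.115624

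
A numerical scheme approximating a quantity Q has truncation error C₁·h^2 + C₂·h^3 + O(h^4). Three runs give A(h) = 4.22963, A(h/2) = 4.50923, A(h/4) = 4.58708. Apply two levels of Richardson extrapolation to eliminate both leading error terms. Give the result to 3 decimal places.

4.615

First eliminate the h^2 term (factor 2^2 = 4):
  B₁ = (4·4.50923 − 4.22963)/3 = 4.60243
  B₂ = (4·4.58708 − 4.50923)/3 = 4.61303
Then eliminate the h^3 term (factor 2^3 = 8):
  (8·4.61303 − 4.60243)/7 = 4.61454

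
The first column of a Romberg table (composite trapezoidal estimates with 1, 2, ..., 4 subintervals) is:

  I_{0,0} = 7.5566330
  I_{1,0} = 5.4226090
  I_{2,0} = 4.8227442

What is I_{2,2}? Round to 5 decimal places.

4.61689

Richardson extrapolation on the trapezoidal column (denominator 4−1=3):
I_{1,1} = (4·5.4226090 − 7.5566330) / 3 = 4.7112677
I_{2,1} = (4·4.8227442 − 5.4226090) / 3 = 4.6227893
I_{2,2} = 4.6227893 + (4.6227893 − 4.7112677)/15 = 4.6168907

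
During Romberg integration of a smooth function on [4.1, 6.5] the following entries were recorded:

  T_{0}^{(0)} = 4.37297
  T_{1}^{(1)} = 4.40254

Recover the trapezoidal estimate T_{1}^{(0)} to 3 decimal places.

From T_{1}^{(1)} = (4·T_{1}^{(0)} − T_{0}^{(0)})/3, solve for T_{1}^{(0)}:
4·T_{1}^{(0)} = 3·4.40254 + 4.37297 = 17.58059
T_{1}^{(0)} = 4.39515

4.395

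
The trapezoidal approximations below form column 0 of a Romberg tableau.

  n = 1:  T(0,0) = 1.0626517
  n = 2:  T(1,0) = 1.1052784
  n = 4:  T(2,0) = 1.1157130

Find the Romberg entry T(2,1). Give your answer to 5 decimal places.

Richardson extrapolation on the trapezoidal column (denominator 4−1=3):
T(2,1) = (4·1.1157130 − 1.1052784) / 3 = 1.1191912

1.11919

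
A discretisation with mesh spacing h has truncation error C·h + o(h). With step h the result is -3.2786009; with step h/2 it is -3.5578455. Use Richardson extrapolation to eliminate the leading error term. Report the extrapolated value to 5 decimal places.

-3.83709

The leading error scales as h; refining by a factor of 2 reduces it by 2^1 = 2.
Extrapolated value = (2·A(h/2) − A(h)) / (2 − 1)
= (2·(-3.5578455) − (-3.2786009)) / 1
= -3.8370901 / 1 = -3.8370901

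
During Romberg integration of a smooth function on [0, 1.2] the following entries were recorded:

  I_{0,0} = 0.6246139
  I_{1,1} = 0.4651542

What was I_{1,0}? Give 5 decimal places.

0.50502

From I_{1,1} = (4·I_{1,0} − I_{0,0})/3, solve for I_{1,0}:
4·I_{1,0} = 3·0.4651542 + 0.6246139 = 2.0200765
I_{1,0} = 0.5050191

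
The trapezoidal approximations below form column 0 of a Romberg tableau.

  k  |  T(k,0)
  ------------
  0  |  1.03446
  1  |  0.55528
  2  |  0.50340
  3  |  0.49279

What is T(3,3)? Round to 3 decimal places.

Richardson extrapolation on the trapezoidal column (denominator 4−1=3):
T(1,1) = (4·0.55528 − 1.03446) / 3 = 0.39555
T(2,1) = (4·0.50340 − 0.55528) / 3 = 0.48611
T(3,1) = (4·0.49279 − 0.50340) / 3 = 0.48925
T(2,2) = (16·0.48611 − 0.39555) / 15 = 0.49215
T(3,2) = (16·0.48925 − 0.48611) / 15 = 0.48946
T(3,3) = 0.48946 + (0.48946 − 0.49215)/63 = 0.48942

0.489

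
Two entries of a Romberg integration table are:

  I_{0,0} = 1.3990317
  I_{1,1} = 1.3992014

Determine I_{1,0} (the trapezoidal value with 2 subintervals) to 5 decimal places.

From I_{1,1} = (4·I_{1,0} − I_{0,0})/3, solve for I_{1,0}:
4·I_{1,0} = 3·1.3992014 + 1.3990317 = 5.5966359
I_{1,0} = 1.3991590

1.39916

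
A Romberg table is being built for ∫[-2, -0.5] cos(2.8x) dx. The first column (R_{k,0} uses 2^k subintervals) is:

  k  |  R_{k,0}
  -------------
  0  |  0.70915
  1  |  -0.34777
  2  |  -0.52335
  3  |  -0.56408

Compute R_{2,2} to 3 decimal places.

-0.574

Richardson extrapolation on the trapezoidal column (denominator 4−1=3):
R_{1,1} = -0.34777 + (-0.34777 − 0.70915)/3 = -0.70008
R_{2,1} = -0.52335 + (-0.52335 − (-0.34777))/3 = -0.58188
R_{2,2} = (16·(-0.58188) − (-0.70008)) / 15 = -0.57400
(Column j=1 coincides with Simpson's rule on the same nodes.)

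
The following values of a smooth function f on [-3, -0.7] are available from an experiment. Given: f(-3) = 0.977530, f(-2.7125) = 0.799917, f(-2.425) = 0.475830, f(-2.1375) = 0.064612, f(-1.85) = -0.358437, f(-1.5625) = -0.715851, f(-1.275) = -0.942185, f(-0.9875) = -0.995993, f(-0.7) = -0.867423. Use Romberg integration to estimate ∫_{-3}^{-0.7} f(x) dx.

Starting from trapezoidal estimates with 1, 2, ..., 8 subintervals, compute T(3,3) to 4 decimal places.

T(0,0) (trapezoid, 1 panel, h=2.3000): 0.126623
T(1,0) (trapezoid, 2 panels, h=1.1500): -0.348891
T(2,0) (trapezoid, 4 panels, h=0.5750): -0.442600
T(3,0) (trapezoid, 8 panels, h=0.2875): -0.464903
T(1,1) = -0.348891 + (-0.348891 − 0.126623)/3 = -0.507396
T(2,1) = -0.442600 + (-0.442600 − (-0.348891))/3 = -0.473836
T(3,1) = -0.464903 + (-0.464903 − (-0.442600))/3 = -0.472337
T(2,2) = -0.473836 + (-0.473836 − (-0.507396))/15 = -0.471599
T(3,2) = -0.472337 + (-0.472337 − (-0.473836))/15 = -0.472237
T(3,3) = -0.472237 + (-0.472237 − (-0.471599))/63 = -0.472247

-0.4722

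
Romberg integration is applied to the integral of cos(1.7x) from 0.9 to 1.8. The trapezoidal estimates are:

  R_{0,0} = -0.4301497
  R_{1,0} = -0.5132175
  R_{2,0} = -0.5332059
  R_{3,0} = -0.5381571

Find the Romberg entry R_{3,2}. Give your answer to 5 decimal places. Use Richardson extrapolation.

Richardson extrapolation on the trapezoidal column (denominator 4−1=3):
R_{2,1} = -0.5332059 + (-0.5332059 − (-0.5132175))/3 = -0.5398687
R_{3,1} = (4·(-0.5381571) − (-0.5332059)) / 3 = -0.5398075
R_{3,2} = (16·(-0.5398075) − (-0.5398687)) / 15 = -0.5398034
(Column j=1 coincides with Simpson's rule on the same nodes.)

-0.53980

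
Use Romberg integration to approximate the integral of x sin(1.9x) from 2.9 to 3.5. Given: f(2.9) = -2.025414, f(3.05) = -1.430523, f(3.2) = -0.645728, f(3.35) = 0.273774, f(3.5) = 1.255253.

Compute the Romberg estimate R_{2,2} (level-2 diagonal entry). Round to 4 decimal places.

R_{0,0} (trapezoid, 1 panel, h=0.6000): -0.231048
R_{1,0} (trapezoid, 2 panels, h=0.3000): -0.309243
R_{2,0} (trapezoid, 4 panels, h=0.1500): -0.328134
R_{1,1} = -0.309243 + (-0.309243 − (-0.231048))/3 = -0.335308
R_{2,1} = -0.328134 + (-0.328134 − (-0.309243))/3 = -0.334431
R_{2,2} = -0.334431 + (-0.334431 − (-0.335308))/15 = -0.334373

-0.3344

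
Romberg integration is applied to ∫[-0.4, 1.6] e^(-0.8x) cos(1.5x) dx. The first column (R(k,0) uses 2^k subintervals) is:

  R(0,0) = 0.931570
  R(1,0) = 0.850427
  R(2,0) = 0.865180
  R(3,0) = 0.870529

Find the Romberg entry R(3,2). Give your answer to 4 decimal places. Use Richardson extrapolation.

0.8725

Richardson extrapolation on the trapezoidal column (denominator 4−1=3):
R(2,1) = 0.865180 + (0.865180 − 0.850427)/3 = 0.870098
R(3,1) = 0.870529 + (0.870529 − 0.865180)/3 = 0.872312
R(3,2) = (16·0.872312 − 0.870098) / 15 = 0.872460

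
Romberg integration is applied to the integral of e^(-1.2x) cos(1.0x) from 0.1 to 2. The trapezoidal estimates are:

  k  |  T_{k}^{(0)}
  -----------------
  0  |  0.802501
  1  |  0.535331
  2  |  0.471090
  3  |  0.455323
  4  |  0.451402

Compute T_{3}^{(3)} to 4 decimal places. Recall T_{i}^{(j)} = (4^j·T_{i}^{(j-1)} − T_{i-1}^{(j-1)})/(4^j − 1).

0.4501

Richardson extrapolation on the trapezoidal column (denominator 4−1=3):
T_{1}^{(1)} = 0.535331 + (0.535331 − 0.802501)/3 = 0.446274
T_{2}^{(1)} = 0.471090 + (0.471090 − 0.535331)/3 = 0.449676
T_{3}^{(1)} = (4·0.455323 − 0.471090) / 3 = 0.450067
T_{2}^{(2)} = 0.449676 + (0.449676 − 0.446274)/15 = 0.449903
T_{3}^{(2)} = (16·0.450067 − 0.449676) / 15 = 0.450093
T_{3}^{(3)} = 0.450093 + (0.450093 − 0.449903)/63 = 0.450096
(Column j=1 coincides with Simpson's rule on the same nodes.)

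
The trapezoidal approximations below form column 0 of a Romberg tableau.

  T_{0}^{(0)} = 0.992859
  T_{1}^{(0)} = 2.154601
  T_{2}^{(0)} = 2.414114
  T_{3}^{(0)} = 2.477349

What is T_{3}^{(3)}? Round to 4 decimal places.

2.4983

Richardson extrapolation on the trapezoidal column (denominator 4−1=3):
T_{1}^{(1)} = (4·2.154601 − 0.992859) / 3 = 2.541848
T_{2}^{(1)} = 2.414114 + (2.414114 − 2.154601)/3 = 2.500618
T_{3}^{(1)} = 2.477349 + (2.477349 − 2.414114)/3 = 2.498427
T_{2}^{(2)} = (16·2.500618 − 2.541848) / 15 = 2.497869
T_{3}^{(2)} = (16·2.498427 − 2.500618) / 15 = 2.498281
T_{3}^{(3)} = (64·2.498281 − 2.497869) / 63 = 2.498288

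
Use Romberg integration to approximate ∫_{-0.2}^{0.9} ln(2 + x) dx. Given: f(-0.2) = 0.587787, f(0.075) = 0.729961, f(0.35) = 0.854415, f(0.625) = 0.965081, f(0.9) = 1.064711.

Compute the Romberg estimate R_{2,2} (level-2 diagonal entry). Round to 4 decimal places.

0.9296

R_{0,0} (trapezoid, 1 panel, h=1.1000): 0.908874
R_{1,0} (trapezoid, 2 panels, h=0.5500): 0.924365
R_{2,0} (trapezoid, 4 panels, h=0.2750): 0.928319
R_{1,1} = 0.924365 + (0.924365 − 0.908874)/3 = 0.929529
R_{2,1} = 0.928319 + (0.928319 − 0.924365)/3 = 0.929637
R_{2,2} = 0.929637 + (0.929637 − 0.929529)/15 = 0.929644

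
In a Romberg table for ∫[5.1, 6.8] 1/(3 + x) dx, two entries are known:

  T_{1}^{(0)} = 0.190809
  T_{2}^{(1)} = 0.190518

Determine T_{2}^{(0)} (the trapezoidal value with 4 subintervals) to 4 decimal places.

0.1906

From T_{2}^{(1)} = (4·T_{2}^{(0)} − T_{1}^{(0)})/3, solve for T_{2}^{(0)}:
4·T_{2}^{(0)} = 3·0.190518 + 0.190809 = 0.762363
T_{2}^{(0)} = 0.190591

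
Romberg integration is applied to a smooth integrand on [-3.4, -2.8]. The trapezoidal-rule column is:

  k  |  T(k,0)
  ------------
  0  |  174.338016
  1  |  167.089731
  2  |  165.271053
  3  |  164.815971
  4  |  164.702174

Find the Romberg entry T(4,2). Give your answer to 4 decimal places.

164.6642

T(3,1) = (4·164.815971 − 165.271053) / 3 = 164.664277
T(4,1) = 164.702174 + (164.702174 − 164.815971)/3 = 164.664242
T(4,2) = (16·164.664242 − 164.664277) / 15 = 164.664240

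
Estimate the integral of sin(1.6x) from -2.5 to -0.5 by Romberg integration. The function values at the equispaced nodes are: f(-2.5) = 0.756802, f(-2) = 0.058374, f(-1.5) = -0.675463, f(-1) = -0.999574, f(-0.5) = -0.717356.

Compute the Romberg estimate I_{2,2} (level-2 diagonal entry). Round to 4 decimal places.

I_{0,0} (trapezoid, 1 panel, h=2.0000): 0.039446
I_{1,0} (trapezoid, 2 panels, h=1.0000): -0.655740
I_{2,0} (trapezoid, 4 panels, h=0.5000): -0.798470
I_{1,1} = -0.655740 + (-0.655740 − 0.039446)/3 = -0.887469
I_{2,1} = -0.798470 + (-0.798470 − (-0.655740))/3 = -0.846047
I_{2,2} = -0.846047 + (-0.846047 − (-0.887469))/15 = -0.843286

-0.8433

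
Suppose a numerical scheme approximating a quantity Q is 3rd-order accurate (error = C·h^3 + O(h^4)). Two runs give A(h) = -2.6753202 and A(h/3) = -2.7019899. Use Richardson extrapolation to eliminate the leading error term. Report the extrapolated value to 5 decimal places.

Extrapolated value = (27·A(h/3) − A(h)) / (27 − 1)
= (27·(-2.7019899) − (-2.6753202)) / 26
= -70.2784071 / 26 = -2.7030157

-2.70302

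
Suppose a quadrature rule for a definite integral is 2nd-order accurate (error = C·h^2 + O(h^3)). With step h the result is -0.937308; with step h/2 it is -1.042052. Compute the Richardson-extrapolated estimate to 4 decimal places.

-1.0770

The leading error scales as h^2; refining by a factor of 2 reduces it by 2^2 = 4.
Extrapolated value = (4·A(h/2) − A(h)) / (4 − 1)
= (4·(-1.042052) − (-0.937308)) / 3
= -3.230900 / 3 = -1.076967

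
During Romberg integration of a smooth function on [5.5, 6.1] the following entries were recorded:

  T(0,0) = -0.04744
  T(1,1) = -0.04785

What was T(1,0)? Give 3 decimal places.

-0.048

From T(1,1) = (4·T(1,0) − T(0,0))/3, solve for T(1,0):
4·T(1,0) = 3·(-0.04785) + (-0.04744) = -0.19099
T(1,0) = -0.04775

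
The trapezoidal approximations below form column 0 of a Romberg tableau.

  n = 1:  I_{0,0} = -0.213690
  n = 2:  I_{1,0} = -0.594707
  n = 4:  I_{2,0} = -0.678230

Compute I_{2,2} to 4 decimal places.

-0.7050

I_{1,1} = (4·(-0.594707) − (-0.213690)) / 3 = -0.721713
I_{2,1} = (4·(-0.678230) − (-0.594707)) / 3 = -0.706071
I_{2,2} = -0.706071 + (-0.706071 − (-0.721713))/15 = -0.705028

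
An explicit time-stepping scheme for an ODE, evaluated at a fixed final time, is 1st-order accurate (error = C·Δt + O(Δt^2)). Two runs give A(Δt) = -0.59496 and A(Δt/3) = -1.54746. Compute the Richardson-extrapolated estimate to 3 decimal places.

-2.024

Extrapolated value = (3·A(Δt/3) − A(Δt)) / (3 − 1)
= (3·(-1.54746) − (-0.59496)) / 2
= -4.04742 / 2 = -2.02371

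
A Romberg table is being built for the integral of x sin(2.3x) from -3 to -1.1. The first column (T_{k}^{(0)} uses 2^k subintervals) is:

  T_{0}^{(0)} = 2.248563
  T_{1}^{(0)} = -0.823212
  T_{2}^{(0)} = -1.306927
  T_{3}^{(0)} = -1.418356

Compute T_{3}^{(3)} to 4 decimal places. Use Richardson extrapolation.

-1.4548

T_{1}^{(1)} = -0.823212 + (-0.823212 − 2.248563)/3 = -1.847137
T_{2}^{(1)} = (4·(-1.306927) − (-0.823212)) / 3 = -1.468165
T_{3}^{(1)} = -1.418356 + (-1.418356 − (-1.306927))/3 = -1.455499
T_{2}^{(2)} = -1.468165 + (-1.468165 − (-1.847137))/15 = -1.442900
T_{3}^{(2)} = (16·(-1.455499) − (-1.468165)) / 15 = -1.454655
T_{3}^{(3)} = (64·(-1.454655) − (-1.442900)) / 63 = -1.454842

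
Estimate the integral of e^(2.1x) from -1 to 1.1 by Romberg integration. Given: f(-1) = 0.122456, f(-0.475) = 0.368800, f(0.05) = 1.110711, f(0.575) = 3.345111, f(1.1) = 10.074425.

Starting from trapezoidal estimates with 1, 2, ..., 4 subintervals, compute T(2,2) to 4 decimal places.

T(0,0) (trapezoid, 1 panel, h=2.1000): 10.706725
T(1,0) (trapezoid, 2 panels, h=1.0500): 6.519609
T(2,0) (trapezoid, 4 panels, h=0.5250): 5.209608
T(1,1) = 6.519609 + (6.519609 − 10.706725)/3 = 5.123904
T(2,1) = 5.209608 + (5.209608 − 6.519609)/3 = 4.772941
T(2,2) = 4.772941 + (4.772941 − 5.123904)/15 = 4.749543

4.7495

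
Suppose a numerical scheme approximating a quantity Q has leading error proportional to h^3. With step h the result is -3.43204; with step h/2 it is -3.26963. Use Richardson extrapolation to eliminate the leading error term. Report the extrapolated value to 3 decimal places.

-3.246

The leading error scales as h^3; refining by a factor of 2 reduces it by 2^3 = 8.
Extrapolated value = (8·A(h/2) − A(h)) / (8 − 1)
= (8·(-3.26963) − (-3.43204)) / 7
= -22.72500 / 7 = -3.24643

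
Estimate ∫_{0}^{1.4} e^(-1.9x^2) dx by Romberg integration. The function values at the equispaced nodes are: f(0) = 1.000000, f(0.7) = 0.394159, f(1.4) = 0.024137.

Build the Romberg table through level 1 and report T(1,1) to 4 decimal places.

0.6068

T(0,0) (trapezoid, 1 panel, h=1.4000): 0.716896
T(1,0) (trapezoid, 2 panels, h=0.7000): 0.634359
T(1,1) = 0.634359 + (0.634359 − 0.716896)/3 = 0.606847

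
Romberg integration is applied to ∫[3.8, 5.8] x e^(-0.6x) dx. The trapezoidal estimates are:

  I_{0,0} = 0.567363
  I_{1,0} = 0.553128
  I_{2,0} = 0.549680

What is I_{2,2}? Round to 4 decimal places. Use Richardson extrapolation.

0.5485

Richardson extrapolation on the trapezoidal column (denominator 4−1=3):
I_{1,1} = 0.553128 + (0.553128 − 0.567363)/3 = 0.548383
I_{2,1} = 0.549680 + (0.549680 − 0.553128)/3 = 0.548531
I_{2,2} = (16·0.548531 − 0.548383) / 15 = 0.548541
(Column j=1 coincides with Simpson's rule on the same nodes.)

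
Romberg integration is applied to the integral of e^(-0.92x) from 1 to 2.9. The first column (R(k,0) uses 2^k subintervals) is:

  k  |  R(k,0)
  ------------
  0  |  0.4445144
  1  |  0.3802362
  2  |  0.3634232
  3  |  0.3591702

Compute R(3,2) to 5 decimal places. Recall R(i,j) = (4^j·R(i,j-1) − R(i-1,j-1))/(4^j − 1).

Richardson extrapolation on the trapezoidal column (denominator 4−1=3):
R(2,1) = 0.3634232 + (0.3634232 − 0.3802362)/3 = 0.3578189
R(3,1) = 0.3591702 + (0.3591702 − 0.3634232)/3 = 0.3577525
R(3,2) = 0.3577525 + (0.3577525 − 0.3578189)/15 = 0.3577481

0.35775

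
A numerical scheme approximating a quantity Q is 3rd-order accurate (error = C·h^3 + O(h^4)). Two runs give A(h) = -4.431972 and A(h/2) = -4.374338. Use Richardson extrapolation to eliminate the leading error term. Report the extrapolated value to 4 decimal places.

-4.3661

Extrapolated value = (8·A(h/2) − A(h)) / (8 − 1)
= (8·(-4.374338) − (-4.431972)) / 7
= -30.562732 / 7 = -4.366105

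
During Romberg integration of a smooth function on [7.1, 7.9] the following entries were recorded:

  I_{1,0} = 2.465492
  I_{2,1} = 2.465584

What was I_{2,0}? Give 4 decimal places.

2.4656

From I_{2,1} = (4·I_{2,0} − I_{1,0})/3, solve for I_{2,0}:
4·I_{2,0} = 3·2.465584 + 2.465492 = 9.862244
I_{2,0} = 2.465561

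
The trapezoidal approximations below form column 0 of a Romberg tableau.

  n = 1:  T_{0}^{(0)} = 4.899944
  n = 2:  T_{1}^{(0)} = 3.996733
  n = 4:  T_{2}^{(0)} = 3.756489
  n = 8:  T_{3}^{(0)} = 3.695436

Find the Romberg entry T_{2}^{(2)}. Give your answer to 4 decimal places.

3.6751

T_{1}^{(1)} = 3.996733 + (3.996733 − 4.899944)/3 = 3.695663
T_{2}^{(1)} = (4·3.756489 − 3.996733) / 3 = 3.676408
T_{2}^{(2)} = (16·3.676408 − 3.695663) / 15 = 3.675124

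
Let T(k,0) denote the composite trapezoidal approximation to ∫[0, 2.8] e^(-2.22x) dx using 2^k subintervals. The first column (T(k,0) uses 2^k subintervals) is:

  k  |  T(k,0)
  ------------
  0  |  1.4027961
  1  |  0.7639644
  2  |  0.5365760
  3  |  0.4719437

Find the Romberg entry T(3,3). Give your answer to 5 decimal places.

Richardson extrapolation on the trapezoidal column (denominator 4−1=3):
T(1,1) = (4·0.7639644 − 1.4027961) / 3 = 0.5510205
T(2,1) = (4·0.5365760 − 0.7639644) / 3 = 0.4607799
T(3,1) = (4·0.4719437 − 0.5365760) / 3 = 0.4503996
T(2,2) = (16·0.4607799 − 0.5510205) / 15 = 0.4547639
T(3,2) = 0.4503996 + (0.4503996 − 0.4607799)/15 = 0.4497076
T(3,3) = 0.4497076 + (0.4497076 − 0.4547639)/63 = 0.4496273
(Column j=1 coincides with Simpson's rule on the same nodes.)

0.44963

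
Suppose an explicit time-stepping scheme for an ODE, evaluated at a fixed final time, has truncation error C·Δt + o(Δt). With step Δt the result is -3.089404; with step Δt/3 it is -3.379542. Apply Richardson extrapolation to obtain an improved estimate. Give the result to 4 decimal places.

The leading error scales as Δt; refining by a factor of 3 reduces it by 3^1 = 3.
Extrapolated value = (3·A(Δt/3) − A(Δt)) / (3 − 1)
= (3·(-3.379542) − (-3.089404)) / 2
= -7.049222 / 2 = -3.524611

-3.5246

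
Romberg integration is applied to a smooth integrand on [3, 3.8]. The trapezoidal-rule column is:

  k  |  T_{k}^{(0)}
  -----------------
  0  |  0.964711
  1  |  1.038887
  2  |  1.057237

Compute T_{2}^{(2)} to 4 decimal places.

1.0633

Richardson extrapolation on the trapezoidal column (denominator 4−1=3):
T_{1}^{(1)} = 1.038887 + (1.038887 − 0.964711)/3 = 1.063612
T_{2}^{(1)} = 1.057237 + (1.057237 − 1.038887)/3 = 1.063354
T_{2}^{(2)} = (16·1.063354 − 1.063612) / 15 = 1.063337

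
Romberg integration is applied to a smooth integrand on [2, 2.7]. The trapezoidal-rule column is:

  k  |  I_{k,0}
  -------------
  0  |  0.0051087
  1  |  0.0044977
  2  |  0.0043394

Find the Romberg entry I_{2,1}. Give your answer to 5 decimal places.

0.00429

Richardson extrapolation on the trapezoidal column (denominator 4−1=3):
I_{2,1} = 0.0043394 + (0.0043394 − 0.0044977)/3 = 0.0042866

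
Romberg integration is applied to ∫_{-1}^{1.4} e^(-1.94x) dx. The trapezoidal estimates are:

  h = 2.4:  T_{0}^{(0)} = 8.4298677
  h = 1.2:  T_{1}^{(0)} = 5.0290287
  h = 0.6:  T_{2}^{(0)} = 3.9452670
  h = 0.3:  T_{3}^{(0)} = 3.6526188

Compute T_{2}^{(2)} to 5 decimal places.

3.56325

T_{1}^{(1)} = 5.0290287 + (5.0290287 − 8.4298677)/3 = 3.8954157
T_{2}^{(1)} = 3.9452670 + (3.9452670 − 5.0290287)/3 = 3.5840131
T_{2}^{(2)} = (16·3.5840131 − 3.8954157) / 15 = 3.5632529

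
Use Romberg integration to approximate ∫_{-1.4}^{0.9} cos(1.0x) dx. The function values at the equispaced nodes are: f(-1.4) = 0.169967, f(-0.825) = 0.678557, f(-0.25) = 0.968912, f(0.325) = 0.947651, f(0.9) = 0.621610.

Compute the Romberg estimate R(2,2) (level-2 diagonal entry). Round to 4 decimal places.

R(0,0) (trapezoid, 1 panel, h=2.3000): 0.910314
R(1,0) (trapezoid, 2 panels, h=1.1500): 1.569406
R(2,0) (trapezoid, 4 panels, h=0.5750): 1.719772
R(1,1) = 1.569406 + (1.569406 − 0.910314)/3 = 1.789103
R(2,1) = 1.719772 + (1.719772 − 1.569406)/3 = 1.769894
R(2,2) = 1.769894 + (1.769894 − 1.789103)/15 = 1.768613

1.7686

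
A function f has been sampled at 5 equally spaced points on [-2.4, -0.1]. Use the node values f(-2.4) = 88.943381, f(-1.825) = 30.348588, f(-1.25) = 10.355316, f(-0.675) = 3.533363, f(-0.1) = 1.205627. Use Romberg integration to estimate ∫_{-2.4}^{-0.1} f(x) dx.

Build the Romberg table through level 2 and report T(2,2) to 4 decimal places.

47.0102

T(0,0) (trapezoid, 1 panel, h=2.3000): 103.671359
T(1,0) (trapezoid, 2 panels, h=1.1500): 63.744293
T(2,0) (trapezoid, 4 panels, h=0.5750): 51.354268
T(1,1) = 63.744293 + (63.744293 − 103.671359)/3 = 50.435271
T(2,1) = 51.354268 + (51.354268 − 63.744293)/3 = 47.224260
T(2,2) = 47.224260 + (47.224260 − 50.435271)/15 = 47.010193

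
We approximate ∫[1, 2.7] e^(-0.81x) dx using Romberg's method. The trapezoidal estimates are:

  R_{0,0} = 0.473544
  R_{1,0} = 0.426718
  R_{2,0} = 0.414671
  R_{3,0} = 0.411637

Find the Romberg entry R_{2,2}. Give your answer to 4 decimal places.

R_{1,1} = (4·0.426718 − 0.473544) / 3 = 0.411109
R_{2,1} = (4·0.414671 − 0.426718) / 3 = 0.410655
R_{2,2} = 0.410655 + (0.410655 − 0.411109)/15 = 0.410625

0.4106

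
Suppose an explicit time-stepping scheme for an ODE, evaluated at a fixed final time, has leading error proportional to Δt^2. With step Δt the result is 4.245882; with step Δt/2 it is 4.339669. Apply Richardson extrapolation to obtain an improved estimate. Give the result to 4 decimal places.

The leading error scales as Δt^2; refining by a factor of 2 reduces it by 2^2 = 4.
Extrapolated value = (4·A(Δt/2) − A(Δt)) / (4 − 1)
= (4·4.339669 − 4.245882) / 3
= 13.112794 / 3 = 4.370931

4.3709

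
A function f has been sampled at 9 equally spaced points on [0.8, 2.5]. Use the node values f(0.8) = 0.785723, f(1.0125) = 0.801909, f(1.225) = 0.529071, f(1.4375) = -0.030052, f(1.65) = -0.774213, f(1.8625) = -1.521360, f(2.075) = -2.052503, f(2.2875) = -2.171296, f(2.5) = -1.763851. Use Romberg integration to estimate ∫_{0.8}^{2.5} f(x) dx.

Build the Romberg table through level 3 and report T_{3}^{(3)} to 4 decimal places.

-1.2224

T_{0}^{(0)} (trapezoid, 1 panel, h=1.7000): -0.831409
T_{1}^{(0)} (trapezoid, 2 panels, h=0.8500): -1.073785
T_{2}^{(0)} (trapezoid, 4 panels, h=0.4250): -1.184351
T_{3}^{(0)} (trapezoid, 8 panels, h=0.2125): -1.212845
T_{1}^{(1)} = -1.073785 + (-1.073785 − (-0.831409))/3 = -1.154577
T_{2}^{(1)} = -1.184351 + (-1.184351 − (-1.073785))/3 = -1.221206
T_{3}^{(1)} = -1.212845 + (-1.212845 − (-1.184351))/3 = -1.222343
T_{2}^{(2)} = -1.221206 + (-1.221206 − (-1.154577))/15 = -1.225648
T_{3}^{(2)} = -1.222343 + (-1.222343 − (-1.221206))/15 = -1.222419
T_{3}^{(3)} = -1.222419 + (-1.222419 − (-1.225648))/63 = -1.222368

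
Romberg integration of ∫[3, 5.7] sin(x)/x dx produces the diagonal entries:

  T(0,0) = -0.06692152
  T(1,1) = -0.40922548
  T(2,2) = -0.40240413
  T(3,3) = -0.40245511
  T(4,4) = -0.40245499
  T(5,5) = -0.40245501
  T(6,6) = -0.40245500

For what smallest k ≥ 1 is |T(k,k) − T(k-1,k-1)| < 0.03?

|T(1,1) − T(0,0)| = 0.34230396 ≥ 0.03
|T(2,2) − T(1,1)| = 0.00682135 < 0.03

k = 2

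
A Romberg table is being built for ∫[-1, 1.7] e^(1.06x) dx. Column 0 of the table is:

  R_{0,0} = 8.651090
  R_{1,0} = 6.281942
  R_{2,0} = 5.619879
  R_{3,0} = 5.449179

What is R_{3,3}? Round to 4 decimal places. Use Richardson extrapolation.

R_{1,1} = (4·6.281942 − 8.651090) / 3 = 5.492226
R_{2,1} = (4·5.619879 − 6.281942) / 3 = 5.399191
R_{3,1} = 5.449179 + (5.449179 − 5.619879)/3 = 5.392279
R_{2,2} = (16·5.399191 − 5.492226) / 15 = 5.392989
R_{3,2} = 5.392279 + (5.392279 − 5.399191)/15 = 5.391818
R_{3,3} = 5.391818 + (5.391818 − 5.392989)/63 = 5.391799
(Column j=1 coincides with Simpson's rule on the same nodes.)

5.3918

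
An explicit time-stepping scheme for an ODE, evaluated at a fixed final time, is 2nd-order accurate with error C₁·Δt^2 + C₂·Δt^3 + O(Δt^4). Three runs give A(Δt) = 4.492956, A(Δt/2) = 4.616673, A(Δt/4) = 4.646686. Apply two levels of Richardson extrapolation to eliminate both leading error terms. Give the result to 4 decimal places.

First eliminate the Δt^2 term (factor 2^2 = 4):
  B₁ = (4·4.616673 − 4.492956)/3 = 4.657912
  B₂ = (4·4.646686 − 4.616673)/3 = 4.656690
Then eliminate the Δt^3 term (factor 2^3 = 8):
  (8·4.656690 − 4.657912)/7 = 4.656515

4.6565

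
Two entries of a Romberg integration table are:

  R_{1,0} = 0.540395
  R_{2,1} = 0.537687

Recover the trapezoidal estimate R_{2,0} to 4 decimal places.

From R_{2,1} = (4·R_{2,0} − R_{1,0})/3, solve for R_{2,0}:
4·R_{2,0} = 3·0.537687 + 0.540395 = 2.153456
R_{2,0} = 0.538364

0.5384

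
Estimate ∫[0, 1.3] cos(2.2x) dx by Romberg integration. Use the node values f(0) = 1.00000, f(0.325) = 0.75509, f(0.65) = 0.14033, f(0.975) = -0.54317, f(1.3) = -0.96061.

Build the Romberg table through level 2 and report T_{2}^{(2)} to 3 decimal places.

T_{0}^{(0)} (trapezoid, 1 panel, h=1.3000): 0.02560
T_{1}^{(0)} (trapezoid, 2 panels, h=0.6500): 0.10402
T_{2}^{(0)} (trapezoid, 4 panels, h=0.3250): 0.12088
T_{1}^{(1)} = 0.10402 + (0.10402 − 0.02560)/3 = 0.13016
T_{2}^{(1)} = 0.12088 + (0.12088 − 0.10402)/3 = 0.12650
T_{2}^{(2)} = 0.12650 + (0.12650 − 0.13016)/15 = 0.12626

0.126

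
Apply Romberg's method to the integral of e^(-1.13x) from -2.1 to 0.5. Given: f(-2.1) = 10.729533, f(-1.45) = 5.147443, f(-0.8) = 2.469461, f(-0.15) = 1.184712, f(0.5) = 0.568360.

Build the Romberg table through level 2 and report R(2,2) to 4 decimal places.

8.9945

R(0,0) (trapezoid, 1 panel, h=2.6000): 14.687261
R(1,0) (trapezoid, 2 panels, h=1.3000): 10.553930
R(2,0) (trapezoid, 4 panels, h=0.6500): 9.392866
R(1,1) = 10.553930 + (10.553930 − 14.687261)/3 = 9.176153
R(2,1) = 9.392866 + (9.392866 − 10.553930)/3 = 9.005845
R(2,2) = 9.005845 + (9.005845 − 9.176153)/15 = 8.994491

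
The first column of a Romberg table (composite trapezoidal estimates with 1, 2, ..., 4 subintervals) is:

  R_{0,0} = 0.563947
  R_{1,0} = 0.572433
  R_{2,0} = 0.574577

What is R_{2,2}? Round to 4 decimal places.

0.5753

R_{1,1} = (4·0.572433 − 0.563947) / 3 = 0.575262
R_{2,1} = 0.574577 + (0.574577 − 0.572433)/3 = 0.575292
R_{2,2} = 0.575292 + (0.575292 − 0.575262)/15 = 0.575294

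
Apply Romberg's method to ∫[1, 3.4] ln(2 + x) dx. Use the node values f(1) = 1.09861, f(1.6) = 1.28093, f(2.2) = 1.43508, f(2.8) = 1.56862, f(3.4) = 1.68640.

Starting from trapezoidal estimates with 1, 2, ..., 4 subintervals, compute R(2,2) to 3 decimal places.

R(0,0) (trapezoid, 1 panel, h=2.4000): 3.34201
R(1,0) (trapezoid, 2 panels, h=1.2000): 3.39310
R(2,0) (trapezoid, 4 panels, h=0.6000): 3.40628
R(1,1) = 3.39310 + (3.39310 − 3.34201)/3 = 3.41013
R(2,1) = 3.40628 + (3.40628 − 3.39310)/3 = 3.41067
R(2,2) = 3.41067 + (3.41067 − 3.41013)/15 = 3.41071

3.411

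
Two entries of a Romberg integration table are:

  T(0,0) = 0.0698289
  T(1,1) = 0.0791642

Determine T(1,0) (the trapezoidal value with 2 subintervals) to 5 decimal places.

From T(1,1) = (4·T(1,0) − T(0,0))/3, solve for T(1,0):
4·T(1,0) = 3·0.0791642 + 0.0698289 = 0.3073215
T(1,0) = 0.0768304

0.07683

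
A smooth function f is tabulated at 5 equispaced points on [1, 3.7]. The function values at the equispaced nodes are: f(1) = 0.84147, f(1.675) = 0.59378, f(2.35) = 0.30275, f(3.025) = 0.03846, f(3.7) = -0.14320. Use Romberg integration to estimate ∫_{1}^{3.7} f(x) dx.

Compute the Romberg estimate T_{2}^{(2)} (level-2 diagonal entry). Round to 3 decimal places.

T_{0}^{(0)} (trapezoid, 1 panel, h=2.7000): 0.94266
T_{1}^{(0)} (trapezoid, 2 panels, h=1.3500): 0.88004
T_{2}^{(0)} (trapezoid, 4 panels, h=0.6750): 0.86678
T_{1}^{(1)} = 0.88004 + (0.88004 − 0.94266)/3 = 0.85917
T_{2}^{(1)} = 0.86678 + (0.86678 − 0.88004)/3 = 0.86236
T_{2}^{(2)} = 0.86236 + (0.86236 − 0.85917)/15 = 0.86257

0.863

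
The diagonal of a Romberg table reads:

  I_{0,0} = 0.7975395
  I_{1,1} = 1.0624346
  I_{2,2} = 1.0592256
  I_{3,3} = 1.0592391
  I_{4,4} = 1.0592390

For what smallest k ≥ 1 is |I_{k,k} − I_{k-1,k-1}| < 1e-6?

|I_{1,1} − I_{0,0}| = 0.2648951 ≥ 1e-6
|I_{2,2} − I_{1,1}| = 0.0032090 ≥ 1e-6
|I_{3,3} − I_{2,2}| = 0.0000135 ≥ 1e-6
|I_{4,4} − I_{3,3}| = 0.0000001 < 1e-6

k = 4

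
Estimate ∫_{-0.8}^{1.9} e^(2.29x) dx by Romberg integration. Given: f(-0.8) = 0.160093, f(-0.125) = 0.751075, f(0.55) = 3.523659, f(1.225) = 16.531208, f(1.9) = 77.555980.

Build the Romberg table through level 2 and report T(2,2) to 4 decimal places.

T(0,0) (trapezoid, 1 panel, h=2.7000): 104.916699
T(1,0) (trapezoid, 2 panels, h=1.3500): 57.215289
T(2,0) (trapezoid, 4 panels, h=0.6750): 40.273185
T(1,1) = 57.215289 + (57.215289 − 104.916699)/3 = 41.314819
T(2,1) = 40.273185 + (40.273185 − 57.215289)/3 = 34.625817
T(2,2) = 34.625817 + (34.625817 − 41.314819)/15 = 34.179884

34.1799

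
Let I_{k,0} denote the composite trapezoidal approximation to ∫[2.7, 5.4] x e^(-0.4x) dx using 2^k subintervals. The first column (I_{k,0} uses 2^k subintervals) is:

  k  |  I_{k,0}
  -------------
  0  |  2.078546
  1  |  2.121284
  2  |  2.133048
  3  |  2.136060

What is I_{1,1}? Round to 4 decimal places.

I_{1,1} = 2.121284 + (2.121284 − 2.078546)/3 = 2.135530

2.1355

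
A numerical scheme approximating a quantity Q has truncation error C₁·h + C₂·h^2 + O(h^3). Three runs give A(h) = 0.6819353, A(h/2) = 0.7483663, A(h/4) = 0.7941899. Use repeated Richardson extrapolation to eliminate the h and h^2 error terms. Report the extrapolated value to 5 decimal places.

0.84842

First eliminate the h term (factor 2^1 = 2):
  B₁ = (2·0.7483663 − 0.6819353)/1 = 0.8147973
  B₂ = (2·0.7941899 − 0.7483663)/1 = 0.8400135
Then eliminate the h^2 term (factor 2^2 = 4):
  (4·0.8400135 − 0.8147973)/3 = 0.8484189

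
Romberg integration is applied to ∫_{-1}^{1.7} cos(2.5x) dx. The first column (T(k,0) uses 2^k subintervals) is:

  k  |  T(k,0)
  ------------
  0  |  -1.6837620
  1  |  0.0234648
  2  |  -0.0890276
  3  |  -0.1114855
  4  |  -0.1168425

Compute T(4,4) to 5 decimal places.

-0.11861

T(1,1) = 0.0234648 + (0.0234648 − (-1.6837620))/3 = 0.5925404
T(2,1) = -0.0890276 + (-0.0890276 − 0.0234648)/3 = -0.1265251
T(3,1) = -0.1114855 + (-0.1114855 − (-0.0890276))/3 = -0.1189715
T(4,1) = (4·(-0.1168425) − (-0.1114855)) / 3 = -0.1186282
T(2,2) = (16·(-0.1265251) − 0.5925404) / 15 = -0.1744628
T(3,2) = (16·(-0.1189715) − (-0.1265251)) / 15 = -0.1184679
T(4,2) = (16·(-0.1186282) − (-0.1189715)) / 15 = -0.1186053
T(3,3) = -0.1184679 + (-0.1184679 − (-0.1744628))/63 = -0.1175791
T(4,3) = -0.1186053 + (-0.1186053 − (-0.1184679))/63 = -0.1186075
T(4,4) = -0.1186075 + (-0.1186075 − (-0.1175791))/255 = -0.1186115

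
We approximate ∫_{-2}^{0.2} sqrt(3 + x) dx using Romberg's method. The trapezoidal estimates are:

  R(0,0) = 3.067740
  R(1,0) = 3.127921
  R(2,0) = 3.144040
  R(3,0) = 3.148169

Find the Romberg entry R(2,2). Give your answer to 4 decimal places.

Richardson extrapolation on the trapezoidal column (denominator 4−1=3):
R(1,1) = (4·3.127921 − 3.067740) / 3 = 3.147981
R(2,1) = 3.144040 + (3.144040 − 3.127921)/3 = 3.149413
R(2,2) = (16·3.149413 − 3.147981) / 15 = 3.149508

3.1495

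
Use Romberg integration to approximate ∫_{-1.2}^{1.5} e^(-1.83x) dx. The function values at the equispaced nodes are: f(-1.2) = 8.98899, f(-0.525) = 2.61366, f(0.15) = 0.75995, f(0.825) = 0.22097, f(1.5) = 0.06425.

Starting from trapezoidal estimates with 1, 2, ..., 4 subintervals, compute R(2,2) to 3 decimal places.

R(0,0) (trapezoid, 1 panel, h=2.7000): 12.22187
R(1,0) (trapezoid, 2 panels, h=1.3500): 7.13687
R(2,0) (trapezoid, 4 panels, h=0.6750): 5.48181
R(1,1) = 7.13687 + (7.13687 − 12.22187)/3 = 5.44187
R(2,1) = 5.48181 + (5.48181 − 7.13687)/3 = 4.93012
R(2,2) = 4.93012 + (4.93012 − 5.44187)/15 = 4.89600

4.896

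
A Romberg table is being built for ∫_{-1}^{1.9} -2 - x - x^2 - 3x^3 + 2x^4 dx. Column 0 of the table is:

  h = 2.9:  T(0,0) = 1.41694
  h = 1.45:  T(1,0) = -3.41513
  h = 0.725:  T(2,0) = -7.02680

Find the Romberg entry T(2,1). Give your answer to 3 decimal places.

Richardson extrapolation on the trapezoidal column (denominator 4−1=3):
T(2,1) = -7.02680 + (-7.02680 − (-3.41513))/3 = -8.23069

-8.231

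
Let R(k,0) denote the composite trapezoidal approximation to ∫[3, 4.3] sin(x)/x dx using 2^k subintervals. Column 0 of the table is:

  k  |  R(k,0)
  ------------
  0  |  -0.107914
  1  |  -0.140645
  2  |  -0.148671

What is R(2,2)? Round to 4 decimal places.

-0.1513

R(1,1) = (4·(-0.140645) − (-0.107914)) / 3 = -0.151555
R(2,1) = -0.148671 + (-0.148671 − (-0.140645))/3 = -0.151346
R(2,2) = -0.151346 + (-0.151346 − (-0.151555))/15 = -0.151332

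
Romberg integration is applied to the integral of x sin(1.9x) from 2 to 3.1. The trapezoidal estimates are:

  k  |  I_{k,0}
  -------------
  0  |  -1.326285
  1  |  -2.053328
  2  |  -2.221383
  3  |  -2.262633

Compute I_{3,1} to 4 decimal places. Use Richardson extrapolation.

-2.2764

I_{3,1} = -2.262633 + (-2.262633 − (-2.221383))/3 = -2.276383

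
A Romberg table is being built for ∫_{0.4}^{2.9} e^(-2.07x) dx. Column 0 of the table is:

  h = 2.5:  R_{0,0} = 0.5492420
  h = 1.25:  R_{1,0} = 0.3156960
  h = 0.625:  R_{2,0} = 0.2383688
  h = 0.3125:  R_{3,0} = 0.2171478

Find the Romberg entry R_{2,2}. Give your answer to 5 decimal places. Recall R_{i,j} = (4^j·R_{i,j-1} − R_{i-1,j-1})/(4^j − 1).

0.21091

Richardson extrapolation on the trapezoidal column (denominator 4−1=3):
R_{1,1} = 0.3156960 + (0.3156960 − 0.5492420)/3 = 0.2378473
R_{2,1} = (4·0.2383688 − 0.3156960) / 3 = 0.2125931
R_{2,2} = 0.2125931 + (0.2125931 − 0.2378473)/15 = 0.2109095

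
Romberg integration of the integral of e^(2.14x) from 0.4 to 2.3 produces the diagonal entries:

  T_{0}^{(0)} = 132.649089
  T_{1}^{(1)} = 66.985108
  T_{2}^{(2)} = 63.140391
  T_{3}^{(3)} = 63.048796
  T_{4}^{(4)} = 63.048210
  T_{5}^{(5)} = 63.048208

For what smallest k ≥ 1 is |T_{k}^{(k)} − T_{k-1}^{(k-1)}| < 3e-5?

k = 5

|T_{1}^{(1)} − T_{0}^{(0)}| = 65.663981 ≥ 3e-5
|T_{2}^{(2)} − T_{1}^{(1)}| = 3.844717 ≥ 3e-5
|T_{3}^{(3)} − T_{2}^{(2)}| = 0.091595 ≥ 3e-5
|T_{4}^{(4)} − T_{3}^{(3)}| = 0.000586 ≥ 3e-5
|T_{5}^{(5)} − T_{4}^{(4)}| = 0.000002 < 3e-5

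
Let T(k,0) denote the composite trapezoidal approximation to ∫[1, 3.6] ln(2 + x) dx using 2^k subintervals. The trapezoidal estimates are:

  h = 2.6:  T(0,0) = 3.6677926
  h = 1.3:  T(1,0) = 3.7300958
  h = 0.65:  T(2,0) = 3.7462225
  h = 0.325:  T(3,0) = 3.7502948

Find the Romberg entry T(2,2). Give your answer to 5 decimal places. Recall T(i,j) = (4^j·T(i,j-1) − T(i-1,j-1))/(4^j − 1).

3.75165

Richardson extrapolation on the trapezoidal column (denominator 4−1=3):
T(1,1) = (4·3.7300958 − 3.6677926) / 3 = 3.7508635
T(2,1) = (4·3.7462225 − 3.7300958) / 3 = 3.7515981
T(2,2) = (16·3.7515981 − 3.7508635) / 15 = 3.7516471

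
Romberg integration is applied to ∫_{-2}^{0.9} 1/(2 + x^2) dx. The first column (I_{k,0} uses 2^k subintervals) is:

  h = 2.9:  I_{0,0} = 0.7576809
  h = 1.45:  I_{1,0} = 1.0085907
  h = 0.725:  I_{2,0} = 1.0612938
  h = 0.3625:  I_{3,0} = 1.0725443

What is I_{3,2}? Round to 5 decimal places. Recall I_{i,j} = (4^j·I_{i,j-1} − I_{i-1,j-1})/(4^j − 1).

1.07612

Richardson extrapolation on the trapezoidal column (denominator 4−1=3):
I_{2,1} = (4·1.0612938 − 1.0085907) / 3 = 1.0788615
I_{3,1} = (4·1.0725443 − 1.0612938) / 3 = 1.0762945
I_{3,2} = 1.0762945 + (1.0762945 − 1.0788615)/15 = 1.0761234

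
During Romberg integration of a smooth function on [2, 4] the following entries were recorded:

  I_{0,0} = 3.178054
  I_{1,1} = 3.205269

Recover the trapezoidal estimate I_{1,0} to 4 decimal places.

3.1985

From I_{1,1} = (4·I_{1,0} − I_{0,0})/3, solve for I_{1,0}:
4·I_{1,0} = 3·3.205269 + 3.178054 = 12.793861
I_{1,0} = 3.198465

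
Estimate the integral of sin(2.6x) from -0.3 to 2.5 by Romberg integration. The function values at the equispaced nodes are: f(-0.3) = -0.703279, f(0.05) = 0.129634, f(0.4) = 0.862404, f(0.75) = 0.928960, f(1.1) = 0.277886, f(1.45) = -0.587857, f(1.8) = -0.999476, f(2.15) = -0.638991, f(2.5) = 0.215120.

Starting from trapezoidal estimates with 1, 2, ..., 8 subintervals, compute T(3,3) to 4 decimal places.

T(0,0) (trapezoid, 1 panel, h=2.8000): -0.683423
T(1,0) (trapezoid, 2 panels, h=1.4000): 0.047329
T(2,0) (trapezoid, 4 panels, h=0.7000): -0.072286
T(3,0) (trapezoid, 8 panels, h=0.3500): -0.095032
T(1,1) = 0.047329 + (0.047329 − (-0.683423))/3 = 0.290913
T(2,1) = -0.072286 + (-0.072286 − 0.047329)/3 = -0.112158
T(3,1) = -0.095032 + (-0.095032 − (-0.072286))/3 = -0.102614
T(2,2) = -0.112158 + (-0.112158 − 0.290913)/15 = -0.139029
T(3,2) = -0.102614 + (-0.102614 − (-0.112158))/15 = -0.101978
T(3,3) = -0.101978 + (-0.101978 − (-0.139029))/63 = -0.101390

-0.1014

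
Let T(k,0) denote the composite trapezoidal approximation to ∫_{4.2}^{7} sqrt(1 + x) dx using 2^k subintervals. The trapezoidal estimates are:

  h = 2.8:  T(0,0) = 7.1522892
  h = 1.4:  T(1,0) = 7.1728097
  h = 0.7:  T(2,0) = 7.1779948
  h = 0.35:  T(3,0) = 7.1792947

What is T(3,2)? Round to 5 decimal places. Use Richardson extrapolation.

Richardson extrapolation on the trapezoidal column (denominator 4−1=3):
T(2,1) = (4·7.1779948 − 7.1728097) / 3 = 7.1797232
T(3,1) = (4·7.1792947 − 7.1779948) / 3 = 7.1797280
T(3,2) = 7.1797280 + (7.1797280 − 7.1797232)/15 = 7.1797283

7.17973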